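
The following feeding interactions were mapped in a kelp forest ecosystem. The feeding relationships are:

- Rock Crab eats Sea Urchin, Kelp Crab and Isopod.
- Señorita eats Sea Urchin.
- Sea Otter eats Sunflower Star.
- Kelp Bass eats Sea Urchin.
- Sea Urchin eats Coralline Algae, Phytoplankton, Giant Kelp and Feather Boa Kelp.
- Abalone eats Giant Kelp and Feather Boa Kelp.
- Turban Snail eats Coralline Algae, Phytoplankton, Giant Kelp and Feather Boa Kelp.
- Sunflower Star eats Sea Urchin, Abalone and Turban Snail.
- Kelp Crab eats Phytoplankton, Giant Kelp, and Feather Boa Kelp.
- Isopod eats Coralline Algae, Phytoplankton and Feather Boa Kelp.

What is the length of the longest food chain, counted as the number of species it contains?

4 species

One longest chain: Phytoplankton → Sea Urchin → Sunflower Star → Sea Otter.
It has 4 species and 3 links.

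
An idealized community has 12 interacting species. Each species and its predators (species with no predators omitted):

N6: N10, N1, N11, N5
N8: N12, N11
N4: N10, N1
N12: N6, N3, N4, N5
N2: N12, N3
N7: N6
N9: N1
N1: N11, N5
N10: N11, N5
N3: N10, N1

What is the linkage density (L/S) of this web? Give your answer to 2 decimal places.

There are L = 22 links among S = 12 species.
L/S = 22/12 = 1.8333 ≈ 1.83.

L/S = 1.83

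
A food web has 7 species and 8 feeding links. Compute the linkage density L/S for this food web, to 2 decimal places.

L/S = 1.14

There are L = 8 links among S = 7 species.
L/S = 8/7 = 1.1429 ≈ 1.14.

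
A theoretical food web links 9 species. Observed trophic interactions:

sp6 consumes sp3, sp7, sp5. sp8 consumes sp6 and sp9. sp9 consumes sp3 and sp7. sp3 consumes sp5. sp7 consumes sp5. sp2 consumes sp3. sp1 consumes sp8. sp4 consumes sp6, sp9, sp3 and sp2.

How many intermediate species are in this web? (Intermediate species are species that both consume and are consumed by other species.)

Intermediate species (has both prey and predators): sp7, sp3, sp9, sp2, sp6, sp8.
Count: 6.

6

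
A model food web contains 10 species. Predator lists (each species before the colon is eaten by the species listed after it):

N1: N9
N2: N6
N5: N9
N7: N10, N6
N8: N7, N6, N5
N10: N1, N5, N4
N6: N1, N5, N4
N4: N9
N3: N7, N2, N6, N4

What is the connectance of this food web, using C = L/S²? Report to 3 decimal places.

The web has S = 10 species and L = 19 feeding links.
C = L / S² = 19 / 100 = 0.1900 ≈ 0.190.

C = 0.190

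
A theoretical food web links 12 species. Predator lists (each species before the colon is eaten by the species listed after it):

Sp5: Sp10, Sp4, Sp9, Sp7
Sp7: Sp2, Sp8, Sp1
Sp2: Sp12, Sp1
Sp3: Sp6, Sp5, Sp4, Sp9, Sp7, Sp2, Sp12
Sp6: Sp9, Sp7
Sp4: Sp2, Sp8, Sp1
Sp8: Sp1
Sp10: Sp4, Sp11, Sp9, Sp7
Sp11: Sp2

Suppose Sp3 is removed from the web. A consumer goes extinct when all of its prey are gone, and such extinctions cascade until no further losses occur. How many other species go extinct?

11

Remove Sp3.
Round 1: Sp6 (all prey gone), Sp5 (all prey gone) → extinct.
Round 2: Sp10 (all prey gone) → extinct.
Round 3: Sp4 (all prey gone), Sp11 (all prey gone), Sp9 (all prey gone), Sp7 (all prey gone) → extinct.
Round 4: Sp2 (all prey gone), Sp8 (all prey gone) → extinct.
Round 5: Sp12 (all prey gone), Sp1 (all prey gone) → extinct.
No further losses. Total secondary extinctions: 11.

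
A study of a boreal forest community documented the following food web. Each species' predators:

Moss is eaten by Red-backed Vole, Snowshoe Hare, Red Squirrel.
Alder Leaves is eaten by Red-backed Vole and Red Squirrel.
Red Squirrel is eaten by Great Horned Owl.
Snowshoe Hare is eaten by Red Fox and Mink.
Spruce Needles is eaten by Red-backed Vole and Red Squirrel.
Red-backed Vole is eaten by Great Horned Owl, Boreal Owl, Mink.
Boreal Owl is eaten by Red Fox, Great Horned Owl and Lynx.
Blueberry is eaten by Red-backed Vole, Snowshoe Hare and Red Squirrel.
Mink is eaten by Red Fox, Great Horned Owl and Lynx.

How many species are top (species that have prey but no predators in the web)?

Top species (has prey, but nothing eats it): Red Fox, Great Horned Owl, Lynx.
Count: 3.

3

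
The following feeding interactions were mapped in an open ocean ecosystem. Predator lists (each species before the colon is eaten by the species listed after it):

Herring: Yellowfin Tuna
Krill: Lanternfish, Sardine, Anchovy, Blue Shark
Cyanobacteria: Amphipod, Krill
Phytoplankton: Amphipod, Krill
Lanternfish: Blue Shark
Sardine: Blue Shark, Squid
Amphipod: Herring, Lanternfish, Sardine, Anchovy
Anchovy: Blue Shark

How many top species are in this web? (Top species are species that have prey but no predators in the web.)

3

Top species (has prey, but nothing eats it): Yellowfin Tuna, Blue Shark, Squid.
Count: 3.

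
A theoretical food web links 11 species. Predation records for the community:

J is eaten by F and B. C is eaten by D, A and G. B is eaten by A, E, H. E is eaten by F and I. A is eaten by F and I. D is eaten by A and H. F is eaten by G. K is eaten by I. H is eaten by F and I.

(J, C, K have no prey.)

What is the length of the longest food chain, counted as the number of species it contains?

5 species

One longest chain: J → B → E → F → G.
It has 5 species and 4 links.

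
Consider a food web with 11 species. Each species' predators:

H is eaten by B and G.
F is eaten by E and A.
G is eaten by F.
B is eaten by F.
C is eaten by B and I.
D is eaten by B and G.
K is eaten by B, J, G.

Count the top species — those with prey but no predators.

Top species (has prey, but nothing eats it): I, J, E, A.
Count: 4.

4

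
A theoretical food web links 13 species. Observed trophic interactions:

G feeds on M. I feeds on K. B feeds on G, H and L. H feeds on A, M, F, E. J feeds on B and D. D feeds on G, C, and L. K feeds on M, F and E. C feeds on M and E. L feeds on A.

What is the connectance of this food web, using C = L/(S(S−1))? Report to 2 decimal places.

C = 0.13

The web has S = 13 species and L = 20 feeding links.
C = L / (S(S−1)) = 20 / 156 = 0.1282 ≈ 0.13.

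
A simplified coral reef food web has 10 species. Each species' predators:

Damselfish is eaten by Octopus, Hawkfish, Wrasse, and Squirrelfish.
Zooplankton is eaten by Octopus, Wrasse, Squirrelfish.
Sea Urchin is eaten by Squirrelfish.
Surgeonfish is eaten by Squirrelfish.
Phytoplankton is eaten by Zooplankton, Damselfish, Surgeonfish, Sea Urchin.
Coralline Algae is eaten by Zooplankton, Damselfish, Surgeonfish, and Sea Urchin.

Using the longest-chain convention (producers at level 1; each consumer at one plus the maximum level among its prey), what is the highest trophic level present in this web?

3

Producers (level 1): Coralline Algae, Phytoplankton.
Coralline Algae → Damselfish → Hawkfish gives Hawkfish level 3.
No species has a prey at level 3, so no species reaches level 4.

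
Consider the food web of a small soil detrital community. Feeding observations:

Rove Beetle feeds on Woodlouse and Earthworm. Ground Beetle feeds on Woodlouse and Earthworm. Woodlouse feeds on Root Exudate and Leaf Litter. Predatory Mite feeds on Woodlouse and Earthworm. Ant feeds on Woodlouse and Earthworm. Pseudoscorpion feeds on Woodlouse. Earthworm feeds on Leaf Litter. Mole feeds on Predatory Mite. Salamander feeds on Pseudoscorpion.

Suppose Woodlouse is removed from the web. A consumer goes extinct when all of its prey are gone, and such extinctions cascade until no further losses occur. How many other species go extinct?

2

Remove Woodlouse.
Round 1: Pseudoscorpion (all prey gone) → extinct.
Round 2: Salamander (all prey gone) → extinct.
No further losses. Total secondary extinctions: 2.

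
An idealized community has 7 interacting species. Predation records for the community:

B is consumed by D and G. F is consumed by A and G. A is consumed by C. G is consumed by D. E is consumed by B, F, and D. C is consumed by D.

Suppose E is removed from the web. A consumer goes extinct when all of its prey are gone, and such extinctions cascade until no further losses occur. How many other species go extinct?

Remove E.
Round 1: B (all prey gone), F (all prey gone) → extinct.
Round 2: A (all prey gone), G (all prey gone) → extinct.
Round 3: C (all prey gone) → extinct.
Round 4: D (all prey gone) → extinct.
No further losses. Total secondary extinctions: 6.

6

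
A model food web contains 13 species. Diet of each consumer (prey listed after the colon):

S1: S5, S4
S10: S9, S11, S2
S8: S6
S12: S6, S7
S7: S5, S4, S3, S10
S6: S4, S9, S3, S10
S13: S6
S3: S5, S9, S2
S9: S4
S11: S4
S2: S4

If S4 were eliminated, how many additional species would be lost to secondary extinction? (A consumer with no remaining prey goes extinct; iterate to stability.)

4

Remove S4.
Round 1: S9 (all prey gone), S11 (all prey gone), S2 (all prey gone) → extinct.
Round 2: S10 (all prey gone) → extinct.
No further losses. Total secondary extinctions: 4.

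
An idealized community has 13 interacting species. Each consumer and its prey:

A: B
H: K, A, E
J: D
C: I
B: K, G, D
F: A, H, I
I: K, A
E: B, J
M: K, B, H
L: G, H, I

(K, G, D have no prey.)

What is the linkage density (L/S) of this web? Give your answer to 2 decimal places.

There are L = 22 links among S = 13 species.
L/S = 22/13 = 1.6923 ≈ 1.69.

L/S = 1.69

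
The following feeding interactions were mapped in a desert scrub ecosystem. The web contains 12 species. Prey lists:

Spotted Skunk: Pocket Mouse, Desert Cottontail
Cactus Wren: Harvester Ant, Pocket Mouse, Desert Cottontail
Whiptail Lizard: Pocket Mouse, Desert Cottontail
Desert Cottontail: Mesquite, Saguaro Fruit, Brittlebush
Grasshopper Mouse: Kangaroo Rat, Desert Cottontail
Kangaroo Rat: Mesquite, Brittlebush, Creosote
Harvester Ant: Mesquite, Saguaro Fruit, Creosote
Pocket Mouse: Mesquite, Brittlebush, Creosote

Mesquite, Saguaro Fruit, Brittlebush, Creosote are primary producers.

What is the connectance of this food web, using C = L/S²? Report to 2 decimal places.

The web has S = 12 species and L = 21 feeding links.
C = L / S² = 21 / 144 = 0.1458 ≈ 0.15.

C = 0.15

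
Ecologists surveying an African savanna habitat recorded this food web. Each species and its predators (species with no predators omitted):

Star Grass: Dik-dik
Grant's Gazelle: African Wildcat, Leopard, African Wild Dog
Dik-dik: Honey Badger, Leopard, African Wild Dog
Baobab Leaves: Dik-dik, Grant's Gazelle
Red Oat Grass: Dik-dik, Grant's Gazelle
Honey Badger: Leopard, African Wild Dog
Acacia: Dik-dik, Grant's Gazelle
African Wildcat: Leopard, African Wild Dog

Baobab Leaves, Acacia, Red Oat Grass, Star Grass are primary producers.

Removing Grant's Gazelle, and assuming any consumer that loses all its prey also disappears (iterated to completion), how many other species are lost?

1

Remove Grant's Gazelle.
Round 1: African Wildcat (all prey gone) → extinct.
No further losses. Total secondary extinctions: 1.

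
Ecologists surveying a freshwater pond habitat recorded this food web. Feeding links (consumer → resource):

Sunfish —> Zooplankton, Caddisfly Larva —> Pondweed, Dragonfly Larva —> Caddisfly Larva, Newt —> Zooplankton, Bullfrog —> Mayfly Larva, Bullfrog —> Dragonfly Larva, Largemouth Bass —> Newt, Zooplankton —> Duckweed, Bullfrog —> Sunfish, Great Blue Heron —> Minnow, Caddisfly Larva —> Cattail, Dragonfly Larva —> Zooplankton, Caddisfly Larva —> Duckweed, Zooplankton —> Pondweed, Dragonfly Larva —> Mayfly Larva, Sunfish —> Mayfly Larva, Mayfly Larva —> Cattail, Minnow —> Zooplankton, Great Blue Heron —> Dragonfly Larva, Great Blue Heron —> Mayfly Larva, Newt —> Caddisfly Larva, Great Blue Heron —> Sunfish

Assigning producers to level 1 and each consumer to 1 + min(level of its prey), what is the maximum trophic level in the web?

4

Producers (level 1): Pondweed, Duckweed, Cattail.
Following each consumer down to its lowest-level prey: Pondweed → Zooplankton → Newt → Largemouth Bass (levels 1 through 4).
All prey of Largemouth Bass (Newt 3) are at level 3 or above, so Largemouth Bass is at level 1 + 3 = 4.
Every consumer has at least one prey at level 3 or below, so none exceeds level 4.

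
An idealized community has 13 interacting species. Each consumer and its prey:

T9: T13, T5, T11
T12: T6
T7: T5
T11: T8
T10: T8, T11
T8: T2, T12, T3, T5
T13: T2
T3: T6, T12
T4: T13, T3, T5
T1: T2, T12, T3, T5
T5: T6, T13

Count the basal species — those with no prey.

2

Basal species (no prey listed): T2, T6.
Count: 2.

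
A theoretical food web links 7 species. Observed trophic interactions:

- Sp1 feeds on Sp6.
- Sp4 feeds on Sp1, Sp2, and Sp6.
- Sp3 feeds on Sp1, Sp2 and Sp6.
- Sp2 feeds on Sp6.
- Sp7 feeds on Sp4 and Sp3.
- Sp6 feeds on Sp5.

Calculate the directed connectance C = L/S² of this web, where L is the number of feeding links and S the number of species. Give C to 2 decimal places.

The web has S = 7 species and L = 11 feeding links.
C = L / S² = 11 / 49 = 0.2245 ≈ 0.22.

C = 0.22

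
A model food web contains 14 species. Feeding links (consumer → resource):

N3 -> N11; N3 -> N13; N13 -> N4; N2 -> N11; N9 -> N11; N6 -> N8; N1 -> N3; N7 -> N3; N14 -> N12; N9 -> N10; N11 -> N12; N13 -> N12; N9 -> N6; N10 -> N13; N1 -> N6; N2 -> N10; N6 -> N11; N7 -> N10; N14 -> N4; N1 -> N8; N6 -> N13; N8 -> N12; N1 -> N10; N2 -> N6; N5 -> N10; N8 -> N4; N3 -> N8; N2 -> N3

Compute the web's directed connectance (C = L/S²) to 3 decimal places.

C = 0.143

The web has S = 14 species and L = 28 feeding links.
C = L / S² = 28 / 196 = 0.1429 ≈ 0.143.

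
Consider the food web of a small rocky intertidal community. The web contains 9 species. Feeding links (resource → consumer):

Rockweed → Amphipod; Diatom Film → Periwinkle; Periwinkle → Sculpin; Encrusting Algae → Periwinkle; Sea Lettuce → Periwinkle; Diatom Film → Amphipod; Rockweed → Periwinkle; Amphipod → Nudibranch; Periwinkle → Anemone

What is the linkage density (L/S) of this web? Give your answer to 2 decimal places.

L/S = 1.00

There are L = 9 links among S = 9 species.
L/S = 9/9 = 1.0000 ≈ 1.00.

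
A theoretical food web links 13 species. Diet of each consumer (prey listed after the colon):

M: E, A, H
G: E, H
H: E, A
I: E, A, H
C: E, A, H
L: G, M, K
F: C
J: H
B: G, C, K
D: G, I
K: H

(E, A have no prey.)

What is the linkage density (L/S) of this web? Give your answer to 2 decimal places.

There are L = 24 links among S = 13 species.
L/S = 24/13 = 1.8462 ≈ 1.85.

L/S = 1.85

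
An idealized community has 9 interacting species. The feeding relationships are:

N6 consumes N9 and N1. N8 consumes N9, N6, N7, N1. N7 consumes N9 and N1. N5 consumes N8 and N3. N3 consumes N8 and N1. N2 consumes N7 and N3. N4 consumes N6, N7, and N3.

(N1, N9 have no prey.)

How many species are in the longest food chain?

One longest chain: N1 → N6 → N8 → N3 → N5.
It has 5 species and 4 links.

5 species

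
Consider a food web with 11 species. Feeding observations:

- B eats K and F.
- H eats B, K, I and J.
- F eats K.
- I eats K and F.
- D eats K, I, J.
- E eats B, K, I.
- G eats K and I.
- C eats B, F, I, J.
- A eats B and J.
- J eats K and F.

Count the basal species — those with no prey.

1

Basal species (no prey listed): K.
Count: 1.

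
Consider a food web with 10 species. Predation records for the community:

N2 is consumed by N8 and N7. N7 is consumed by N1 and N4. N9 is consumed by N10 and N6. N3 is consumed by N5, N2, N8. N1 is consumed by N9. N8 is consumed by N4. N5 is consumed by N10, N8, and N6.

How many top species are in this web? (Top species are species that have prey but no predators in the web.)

Top species (has prey, but nothing eats it): N4, N10, N6.
Count: 3.

3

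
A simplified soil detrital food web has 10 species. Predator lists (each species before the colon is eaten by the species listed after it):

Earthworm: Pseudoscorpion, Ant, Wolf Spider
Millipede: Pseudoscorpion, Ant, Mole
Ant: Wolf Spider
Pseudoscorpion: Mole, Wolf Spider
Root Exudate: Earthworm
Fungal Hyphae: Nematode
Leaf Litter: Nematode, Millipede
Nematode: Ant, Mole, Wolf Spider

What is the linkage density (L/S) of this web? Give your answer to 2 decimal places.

L/S = 1.60

There are L = 16 links among S = 10 species.
L/S = 16/10 = 1.6000 ≈ 1.60.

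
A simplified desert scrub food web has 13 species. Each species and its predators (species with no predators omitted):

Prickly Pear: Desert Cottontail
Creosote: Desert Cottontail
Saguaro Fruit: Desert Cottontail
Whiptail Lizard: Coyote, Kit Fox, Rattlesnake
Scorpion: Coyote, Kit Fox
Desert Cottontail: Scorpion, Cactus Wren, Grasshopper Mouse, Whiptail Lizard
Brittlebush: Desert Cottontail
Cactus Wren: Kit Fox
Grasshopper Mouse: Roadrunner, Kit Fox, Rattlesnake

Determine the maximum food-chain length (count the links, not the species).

One longest chain: Creosote → Desert Cottontail → Whiptail Lizard → Coyote.
It has 4 species and 3 links.

3 links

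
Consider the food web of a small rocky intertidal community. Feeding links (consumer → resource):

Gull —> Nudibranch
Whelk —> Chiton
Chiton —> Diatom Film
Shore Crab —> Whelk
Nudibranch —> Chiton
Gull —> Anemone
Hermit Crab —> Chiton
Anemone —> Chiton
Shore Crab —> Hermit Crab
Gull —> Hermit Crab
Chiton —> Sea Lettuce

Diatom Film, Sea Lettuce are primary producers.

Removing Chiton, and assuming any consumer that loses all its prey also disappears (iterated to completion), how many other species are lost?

Remove Chiton.
Round 1: Nudibranch (all prey gone), Hermit Crab (all prey gone), Whelk (all prey gone), Anemone (all prey gone) → extinct.
Round 2: Gull (all prey gone), Shore Crab (all prey gone) → extinct.
No further losses. Total secondary extinctions: 6.

6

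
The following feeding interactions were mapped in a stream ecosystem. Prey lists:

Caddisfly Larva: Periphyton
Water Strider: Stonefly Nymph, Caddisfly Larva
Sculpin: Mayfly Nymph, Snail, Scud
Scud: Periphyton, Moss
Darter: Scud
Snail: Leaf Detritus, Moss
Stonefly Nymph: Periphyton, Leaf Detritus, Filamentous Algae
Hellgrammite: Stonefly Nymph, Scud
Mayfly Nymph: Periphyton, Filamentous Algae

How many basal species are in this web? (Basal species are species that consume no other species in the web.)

Basal species (no prey listed): Periphyton, Leaf Detritus, Filamentous Algae, Moss.
Count: 4.

4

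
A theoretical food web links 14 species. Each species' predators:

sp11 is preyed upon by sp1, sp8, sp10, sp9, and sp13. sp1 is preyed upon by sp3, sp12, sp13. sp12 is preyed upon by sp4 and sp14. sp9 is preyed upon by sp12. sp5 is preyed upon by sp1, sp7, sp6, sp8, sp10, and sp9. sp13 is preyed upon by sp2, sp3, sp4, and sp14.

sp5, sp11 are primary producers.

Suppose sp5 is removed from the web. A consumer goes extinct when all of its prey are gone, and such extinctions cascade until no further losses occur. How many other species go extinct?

2

Remove sp5.
Round 1: sp7 (all prey gone), sp6 (all prey gone) → extinct.
No further losses. Total secondary extinctions: 2.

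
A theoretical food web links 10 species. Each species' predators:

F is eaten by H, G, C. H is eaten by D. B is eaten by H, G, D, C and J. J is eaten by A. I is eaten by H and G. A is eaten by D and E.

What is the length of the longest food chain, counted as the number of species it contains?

4 species

One longest chain: B → J → A → D.
It has 4 species and 3 links.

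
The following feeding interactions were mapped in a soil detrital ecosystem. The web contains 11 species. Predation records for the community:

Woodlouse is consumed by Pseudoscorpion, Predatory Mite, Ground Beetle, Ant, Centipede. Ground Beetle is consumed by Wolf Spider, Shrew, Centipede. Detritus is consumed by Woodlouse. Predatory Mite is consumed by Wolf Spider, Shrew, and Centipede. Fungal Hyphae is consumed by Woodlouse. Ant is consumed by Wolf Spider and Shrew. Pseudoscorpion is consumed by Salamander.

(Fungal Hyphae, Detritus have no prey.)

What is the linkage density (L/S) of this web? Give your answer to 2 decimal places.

There are L = 16 links among S = 11 species.
L/S = 16/11 = 1.4545 ≈ 1.45.

L/S = 1.45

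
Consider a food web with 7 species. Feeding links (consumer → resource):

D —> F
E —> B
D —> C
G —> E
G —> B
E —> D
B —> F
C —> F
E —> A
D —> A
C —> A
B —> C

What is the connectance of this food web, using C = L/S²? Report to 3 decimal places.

The web has S = 7 species and L = 12 feeding links.
C = L / S² = 12 / 49 = 0.2449 ≈ 0.245.

C = 0.245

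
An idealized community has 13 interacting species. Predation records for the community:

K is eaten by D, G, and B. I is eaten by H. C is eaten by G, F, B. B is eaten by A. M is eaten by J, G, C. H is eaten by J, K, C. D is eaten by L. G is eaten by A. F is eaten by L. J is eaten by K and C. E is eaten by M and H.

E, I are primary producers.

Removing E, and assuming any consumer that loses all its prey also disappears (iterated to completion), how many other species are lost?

Remove E.
Round 1: M (all prey gone) → extinct.
No further losses. Total secondary extinctions: 1.

1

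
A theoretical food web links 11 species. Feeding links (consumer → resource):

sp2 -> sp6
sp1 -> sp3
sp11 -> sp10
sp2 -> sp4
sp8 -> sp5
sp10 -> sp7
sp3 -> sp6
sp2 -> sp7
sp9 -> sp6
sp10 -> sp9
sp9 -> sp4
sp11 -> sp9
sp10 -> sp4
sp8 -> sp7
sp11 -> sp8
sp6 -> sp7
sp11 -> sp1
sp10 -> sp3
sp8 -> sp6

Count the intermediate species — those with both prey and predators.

Intermediate species (has both prey and predators): sp6, sp8, sp3, sp9, sp10, sp1.
Count: 6.

6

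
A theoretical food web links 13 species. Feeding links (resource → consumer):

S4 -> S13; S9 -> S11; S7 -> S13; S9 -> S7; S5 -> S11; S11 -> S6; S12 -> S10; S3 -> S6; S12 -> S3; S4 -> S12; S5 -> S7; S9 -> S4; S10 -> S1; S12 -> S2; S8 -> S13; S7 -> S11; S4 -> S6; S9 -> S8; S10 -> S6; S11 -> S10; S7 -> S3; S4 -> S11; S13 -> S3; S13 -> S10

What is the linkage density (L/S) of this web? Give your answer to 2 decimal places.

There are L = 24 links among S = 13 species.
L/S = 24/13 = 1.8462 ≈ 1.85.

L/S = 1.85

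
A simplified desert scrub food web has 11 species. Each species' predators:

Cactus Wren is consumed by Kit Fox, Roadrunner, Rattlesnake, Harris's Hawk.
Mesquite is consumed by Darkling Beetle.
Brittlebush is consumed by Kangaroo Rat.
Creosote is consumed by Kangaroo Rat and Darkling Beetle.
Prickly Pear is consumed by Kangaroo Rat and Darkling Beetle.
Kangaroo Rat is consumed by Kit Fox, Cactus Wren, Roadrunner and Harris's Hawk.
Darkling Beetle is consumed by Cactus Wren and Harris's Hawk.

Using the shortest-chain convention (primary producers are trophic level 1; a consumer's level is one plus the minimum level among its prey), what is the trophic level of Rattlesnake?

Trophic level 4

Prickly Pear is a producer → level 1.
Darkling Beetle eats Prickly Pear → level 2.
Cactus Wren eats Darkling Beetle → level 3.
Rattlesnake eats Cactus Wren → level 4.
No prey of Rattlesnake is below level 3, so 4 is the minimum.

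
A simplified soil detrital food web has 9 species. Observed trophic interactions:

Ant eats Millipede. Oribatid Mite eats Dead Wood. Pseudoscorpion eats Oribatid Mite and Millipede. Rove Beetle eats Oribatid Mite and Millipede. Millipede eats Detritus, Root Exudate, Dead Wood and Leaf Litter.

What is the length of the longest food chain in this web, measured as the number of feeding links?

2 links

One longest chain: Leaf Litter → Millipede → Ant.
It has 3 species and 2 links.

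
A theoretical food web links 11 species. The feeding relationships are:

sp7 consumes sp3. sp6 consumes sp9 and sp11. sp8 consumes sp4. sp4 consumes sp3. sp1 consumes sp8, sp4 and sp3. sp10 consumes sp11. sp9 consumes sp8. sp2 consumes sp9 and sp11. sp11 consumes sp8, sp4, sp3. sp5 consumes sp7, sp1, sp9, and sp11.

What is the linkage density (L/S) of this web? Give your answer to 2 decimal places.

There are L = 19 links among S = 11 species.
L/S = 19/11 = 1.7273 ≈ 1.73.

L/S = 1.73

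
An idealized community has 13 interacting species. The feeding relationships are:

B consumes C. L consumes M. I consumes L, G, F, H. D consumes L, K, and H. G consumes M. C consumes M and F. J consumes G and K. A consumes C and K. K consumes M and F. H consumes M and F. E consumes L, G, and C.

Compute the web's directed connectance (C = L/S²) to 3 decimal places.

C = 0.136

The web has S = 13 species and L = 23 feeding links.
C = L / S² = 23 / 169 = 0.1361 ≈ 0.136.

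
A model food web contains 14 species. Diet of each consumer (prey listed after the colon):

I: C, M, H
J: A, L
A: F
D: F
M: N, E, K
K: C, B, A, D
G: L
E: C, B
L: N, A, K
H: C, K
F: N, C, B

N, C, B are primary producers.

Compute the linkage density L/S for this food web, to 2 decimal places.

L/S = 1.79

There are L = 25 links among S = 14 species.
L/S = 25/14 = 1.7857 ≈ 1.79.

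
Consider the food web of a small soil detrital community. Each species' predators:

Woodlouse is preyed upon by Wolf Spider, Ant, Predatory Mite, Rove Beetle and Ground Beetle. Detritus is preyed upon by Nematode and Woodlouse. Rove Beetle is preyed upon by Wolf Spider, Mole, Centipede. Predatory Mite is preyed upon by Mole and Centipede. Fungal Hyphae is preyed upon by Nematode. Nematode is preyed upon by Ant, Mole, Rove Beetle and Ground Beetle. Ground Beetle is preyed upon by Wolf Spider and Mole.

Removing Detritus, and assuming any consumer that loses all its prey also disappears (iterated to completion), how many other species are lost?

2

Remove Detritus.
Round 1: Woodlouse (all prey gone) → extinct.
Round 2: Predatory Mite (all prey gone) → extinct.
No further losses. Total secondary extinctions: 2.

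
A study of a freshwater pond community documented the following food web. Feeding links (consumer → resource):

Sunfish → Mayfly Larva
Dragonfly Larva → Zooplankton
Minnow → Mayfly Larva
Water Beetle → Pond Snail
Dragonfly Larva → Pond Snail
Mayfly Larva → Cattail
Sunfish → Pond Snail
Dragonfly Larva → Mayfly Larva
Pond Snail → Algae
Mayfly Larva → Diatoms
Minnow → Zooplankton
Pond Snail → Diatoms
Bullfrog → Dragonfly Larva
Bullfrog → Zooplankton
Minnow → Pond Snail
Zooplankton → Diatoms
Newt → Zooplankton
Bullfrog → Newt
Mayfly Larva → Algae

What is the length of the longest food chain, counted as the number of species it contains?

One longest chain: Diatoms → Pond Snail → Dragonfly Larva → Bullfrog.
It has 4 species and 3 links.

4 species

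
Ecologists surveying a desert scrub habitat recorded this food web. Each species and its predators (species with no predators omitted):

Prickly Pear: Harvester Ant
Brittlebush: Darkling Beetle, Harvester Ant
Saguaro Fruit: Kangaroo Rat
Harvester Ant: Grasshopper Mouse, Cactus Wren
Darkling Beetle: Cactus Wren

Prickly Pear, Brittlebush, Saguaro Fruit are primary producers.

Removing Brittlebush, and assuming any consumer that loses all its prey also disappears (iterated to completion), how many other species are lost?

1

Remove Brittlebush.
Round 1: Darkling Beetle (all prey gone) → extinct.
No further losses. Total secondary extinctions: 1.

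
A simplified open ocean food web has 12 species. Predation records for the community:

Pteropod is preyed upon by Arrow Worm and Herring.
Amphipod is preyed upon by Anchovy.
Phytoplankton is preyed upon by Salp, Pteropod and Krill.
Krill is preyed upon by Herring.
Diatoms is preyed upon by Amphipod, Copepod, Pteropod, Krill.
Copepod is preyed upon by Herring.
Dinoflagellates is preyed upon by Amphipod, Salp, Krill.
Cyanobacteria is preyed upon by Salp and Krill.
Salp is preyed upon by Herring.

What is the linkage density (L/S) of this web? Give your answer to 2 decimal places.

There are L = 18 links among S = 12 species.
L/S = 18/12 = 1.5000 ≈ 1.50.

L/S = 1.50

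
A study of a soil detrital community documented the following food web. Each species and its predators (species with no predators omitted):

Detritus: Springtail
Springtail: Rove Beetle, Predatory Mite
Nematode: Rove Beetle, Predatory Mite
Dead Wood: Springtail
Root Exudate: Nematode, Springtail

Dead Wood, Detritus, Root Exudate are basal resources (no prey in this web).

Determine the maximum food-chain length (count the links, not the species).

One longest chain: Root Exudate → Nematode → Rove Beetle.
It has 3 species and 2 links.

2 links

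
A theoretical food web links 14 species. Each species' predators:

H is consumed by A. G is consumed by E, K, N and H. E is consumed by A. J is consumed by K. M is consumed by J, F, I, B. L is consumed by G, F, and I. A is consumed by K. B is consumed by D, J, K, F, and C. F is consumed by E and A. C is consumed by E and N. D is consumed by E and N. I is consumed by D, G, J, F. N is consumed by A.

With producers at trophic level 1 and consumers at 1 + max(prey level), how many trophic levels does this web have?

Producers (level 1): M, L.
M → I → G → H → A → K gives K level 6.
No species has a prey at level 6, so no species reaches level 7.

6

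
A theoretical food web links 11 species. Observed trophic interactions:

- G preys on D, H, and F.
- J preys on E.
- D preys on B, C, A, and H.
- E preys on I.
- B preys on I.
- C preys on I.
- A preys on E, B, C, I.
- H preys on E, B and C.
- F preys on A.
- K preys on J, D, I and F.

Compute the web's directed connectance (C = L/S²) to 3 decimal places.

C = 0.190

The web has S = 11 species and L = 23 feeding links.
C = L / S² = 23 / 121 = 0.1901 ≈ 0.190.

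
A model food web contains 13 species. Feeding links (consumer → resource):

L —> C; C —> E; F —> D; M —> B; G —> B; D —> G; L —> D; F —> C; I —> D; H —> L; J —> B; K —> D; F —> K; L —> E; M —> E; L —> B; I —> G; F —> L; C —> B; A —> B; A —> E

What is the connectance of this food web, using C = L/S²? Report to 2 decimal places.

The web has S = 13 species and L = 21 feeding links.
C = L / S² = 21 / 169 = 0.1243 ≈ 0.12.

C = 0.12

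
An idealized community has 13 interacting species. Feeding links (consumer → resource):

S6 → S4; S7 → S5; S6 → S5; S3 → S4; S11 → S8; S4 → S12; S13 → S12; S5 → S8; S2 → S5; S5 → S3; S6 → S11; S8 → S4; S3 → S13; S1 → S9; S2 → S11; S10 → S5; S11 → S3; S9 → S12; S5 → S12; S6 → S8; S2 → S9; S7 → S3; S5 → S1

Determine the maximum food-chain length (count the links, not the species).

One longest chain: S12 → S13 → S3 → S11 → S2.
It has 5 species and 4 links.

4 links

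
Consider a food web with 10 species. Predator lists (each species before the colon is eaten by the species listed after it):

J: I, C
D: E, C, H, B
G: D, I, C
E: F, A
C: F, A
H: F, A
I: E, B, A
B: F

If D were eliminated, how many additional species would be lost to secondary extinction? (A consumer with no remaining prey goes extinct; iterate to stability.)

1

Remove D.
Round 1: H (all prey gone) → extinct.
No further losses. Total secondary extinctions: 1.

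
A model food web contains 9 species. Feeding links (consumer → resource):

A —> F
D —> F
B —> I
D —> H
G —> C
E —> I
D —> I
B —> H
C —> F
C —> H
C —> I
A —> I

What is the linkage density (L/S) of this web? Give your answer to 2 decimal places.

L/S = 1.33

There are L = 12 links among S = 9 species.
L/S = 12/9 = 1.3333 ≈ 1.33.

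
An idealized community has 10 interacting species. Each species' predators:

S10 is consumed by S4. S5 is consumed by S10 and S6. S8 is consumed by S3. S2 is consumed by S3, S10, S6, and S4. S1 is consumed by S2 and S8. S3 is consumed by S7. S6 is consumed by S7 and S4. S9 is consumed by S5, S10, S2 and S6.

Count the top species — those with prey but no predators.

2

Top species (has prey, but nothing eats it): S4, S7.
Count: 2.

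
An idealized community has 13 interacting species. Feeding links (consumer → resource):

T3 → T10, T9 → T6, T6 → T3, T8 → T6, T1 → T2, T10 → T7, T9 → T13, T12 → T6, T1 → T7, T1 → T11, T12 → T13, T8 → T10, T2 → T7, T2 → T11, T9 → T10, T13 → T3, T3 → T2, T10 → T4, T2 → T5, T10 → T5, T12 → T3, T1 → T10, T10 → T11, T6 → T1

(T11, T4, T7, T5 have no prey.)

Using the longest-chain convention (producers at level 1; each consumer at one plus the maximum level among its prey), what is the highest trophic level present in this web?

Producers (level 1): T11, T4, T7, T5.
T11 → T2 → T1 → T6 → T9 gives T9 level 5.
No species has a prey at level 5, so no species reaches level 6.

5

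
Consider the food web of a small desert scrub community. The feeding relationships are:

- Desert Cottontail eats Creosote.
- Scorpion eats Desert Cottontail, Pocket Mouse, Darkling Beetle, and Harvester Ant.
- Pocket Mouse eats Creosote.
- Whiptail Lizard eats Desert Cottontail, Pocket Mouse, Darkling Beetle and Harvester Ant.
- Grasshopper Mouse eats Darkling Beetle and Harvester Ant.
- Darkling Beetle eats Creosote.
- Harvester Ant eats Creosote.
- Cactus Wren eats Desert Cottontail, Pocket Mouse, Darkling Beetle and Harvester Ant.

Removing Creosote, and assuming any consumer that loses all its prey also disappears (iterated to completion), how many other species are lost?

8

Remove Creosote.
Round 1: Pocket Mouse (all prey gone), Desert Cottontail (all prey gone), Darkling Beetle (all prey gone), Harvester Ant (all prey gone) → extinct.
Round 2: Scorpion (all prey gone), Grasshopper Mouse (all prey gone), Whiptail Lizard (all prey gone), Cactus Wren (all prey gone) → extinct.
No further losses. Total secondary extinctions: 8.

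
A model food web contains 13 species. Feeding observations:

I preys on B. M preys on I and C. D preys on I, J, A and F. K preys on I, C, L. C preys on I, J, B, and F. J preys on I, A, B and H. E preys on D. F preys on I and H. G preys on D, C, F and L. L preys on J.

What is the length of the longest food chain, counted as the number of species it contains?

One longest chain: B → I → F → D → E.
It has 5 species and 4 links.

5 species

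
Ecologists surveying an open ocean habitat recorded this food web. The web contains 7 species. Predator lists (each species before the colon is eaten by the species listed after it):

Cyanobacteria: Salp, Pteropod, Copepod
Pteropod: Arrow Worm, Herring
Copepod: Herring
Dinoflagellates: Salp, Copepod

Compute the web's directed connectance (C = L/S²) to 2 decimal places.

The web has S = 7 species and L = 8 feeding links.
C = L / S² = 8 / 49 = 0.1633 ≈ 0.16.

C = 0.16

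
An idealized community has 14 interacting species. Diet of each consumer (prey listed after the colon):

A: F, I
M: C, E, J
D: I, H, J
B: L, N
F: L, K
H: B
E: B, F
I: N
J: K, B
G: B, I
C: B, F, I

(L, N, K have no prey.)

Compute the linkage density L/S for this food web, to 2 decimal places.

L/S = 1.64

There are L = 23 links among S = 14 species.
L/S = 23/14 = 1.6429 ≈ 1.64.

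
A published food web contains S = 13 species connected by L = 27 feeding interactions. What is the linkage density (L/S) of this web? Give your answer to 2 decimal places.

L/S = 2.08

There are L = 27 links among S = 13 species.
L/S = 27/13 = 2.0769 ≈ 2.08.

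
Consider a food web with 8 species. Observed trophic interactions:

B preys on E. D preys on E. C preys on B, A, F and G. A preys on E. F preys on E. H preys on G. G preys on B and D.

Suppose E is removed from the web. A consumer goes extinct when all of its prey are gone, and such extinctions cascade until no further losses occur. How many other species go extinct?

7

Remove E.
Round 1: A (all prey gone), F (all prey gone), B (all prey gone), D (all prey gone) → extinct.
Round 2: G (all prey gone) → extinct.
Round 3: C (all prey gone), H (all prey gone) → extinct.
No further losses. Total secondary extinctions: 7.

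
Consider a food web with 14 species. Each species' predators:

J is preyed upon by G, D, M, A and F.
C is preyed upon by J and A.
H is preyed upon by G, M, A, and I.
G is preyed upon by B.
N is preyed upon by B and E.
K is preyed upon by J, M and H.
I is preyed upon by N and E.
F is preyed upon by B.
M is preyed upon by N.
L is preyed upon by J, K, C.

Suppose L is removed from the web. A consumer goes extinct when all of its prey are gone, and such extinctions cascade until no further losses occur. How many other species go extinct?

13

Remove L.
Round 1: C (all prey gone), K (all prey gone) → extinct.
Round 2: J (all prey gone), H (all prey gone) → extinct.
Round 3: M (all prey gone), G (all prey gone), A (all prey gone), D (all prey gone), F (all prey gone), I (all prey gone) → extinct.
Round 4: N (all prey gone) → extinct.
Round 5: B (all prey gone), E (all prey gone) → extinct.
No further losses. Total secondary extinctions: 13.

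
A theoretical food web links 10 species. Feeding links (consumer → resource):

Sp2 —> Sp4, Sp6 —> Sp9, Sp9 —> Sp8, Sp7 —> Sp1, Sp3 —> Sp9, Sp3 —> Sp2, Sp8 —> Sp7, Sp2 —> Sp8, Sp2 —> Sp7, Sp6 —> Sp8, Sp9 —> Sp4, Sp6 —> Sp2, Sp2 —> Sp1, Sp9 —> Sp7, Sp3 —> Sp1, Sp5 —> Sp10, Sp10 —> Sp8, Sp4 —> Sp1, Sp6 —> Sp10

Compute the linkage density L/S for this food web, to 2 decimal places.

L/S = 1.90

There are L = 19 links among S = 10 species.
L/S = 19/10 = 1.9000 ≈ 1.90.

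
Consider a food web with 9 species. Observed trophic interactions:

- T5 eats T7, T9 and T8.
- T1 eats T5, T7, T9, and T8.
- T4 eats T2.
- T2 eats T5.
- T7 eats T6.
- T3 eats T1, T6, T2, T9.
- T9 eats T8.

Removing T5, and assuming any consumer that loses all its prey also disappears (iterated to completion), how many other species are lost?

Remove T5.
Round 1: T2 (all prey gone) → extinct.
Round 2: T4 (all prey gone) → extinct.
No further losses. Total secondary extinctions: 2.

2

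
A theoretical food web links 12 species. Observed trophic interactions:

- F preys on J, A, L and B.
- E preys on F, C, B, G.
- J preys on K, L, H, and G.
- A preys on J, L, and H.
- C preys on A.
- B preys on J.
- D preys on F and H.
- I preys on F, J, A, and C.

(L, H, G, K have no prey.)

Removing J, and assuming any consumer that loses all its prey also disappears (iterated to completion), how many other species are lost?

Remove J.
Round 1: B (all prey gone) → extinct.
No further losses. Total secondary extinctions: 1.

1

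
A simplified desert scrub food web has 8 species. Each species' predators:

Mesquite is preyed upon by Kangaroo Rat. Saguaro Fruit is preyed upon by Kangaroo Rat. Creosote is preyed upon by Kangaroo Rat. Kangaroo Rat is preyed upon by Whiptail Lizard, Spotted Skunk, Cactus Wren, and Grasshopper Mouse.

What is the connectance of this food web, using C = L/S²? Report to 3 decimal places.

The web has S = 8 species and L = 7 feeding links.
C = L / S² = 7 / 64 = 0.1094 ≈ 0.109.

C = 0.109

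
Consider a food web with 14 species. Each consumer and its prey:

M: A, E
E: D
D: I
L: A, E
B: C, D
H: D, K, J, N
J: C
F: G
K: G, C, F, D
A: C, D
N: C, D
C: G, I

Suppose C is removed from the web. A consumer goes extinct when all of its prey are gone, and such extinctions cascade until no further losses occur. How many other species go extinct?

Remove C.
Round 1: J (all prey gone) → extinct.
No further losses. Total secondary extinctions: 1.

1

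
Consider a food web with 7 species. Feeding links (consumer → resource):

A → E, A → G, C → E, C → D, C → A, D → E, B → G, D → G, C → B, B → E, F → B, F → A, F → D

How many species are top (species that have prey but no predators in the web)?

2

Top species (has prey, but nothing eats it): F, C.
Count: 2.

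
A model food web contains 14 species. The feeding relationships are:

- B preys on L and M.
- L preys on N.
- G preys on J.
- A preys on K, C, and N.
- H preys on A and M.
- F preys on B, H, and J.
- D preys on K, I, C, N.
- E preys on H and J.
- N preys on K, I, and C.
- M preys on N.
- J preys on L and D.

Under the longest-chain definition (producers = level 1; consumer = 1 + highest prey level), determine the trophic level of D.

Trophic level 3

I is a producer → level 1.
N eats I (level 1); other prey at levels: K 1, C 1 → level 2.
D eats N (level 2); other prey at levels: I 1, K 1, C 1 → level 3.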